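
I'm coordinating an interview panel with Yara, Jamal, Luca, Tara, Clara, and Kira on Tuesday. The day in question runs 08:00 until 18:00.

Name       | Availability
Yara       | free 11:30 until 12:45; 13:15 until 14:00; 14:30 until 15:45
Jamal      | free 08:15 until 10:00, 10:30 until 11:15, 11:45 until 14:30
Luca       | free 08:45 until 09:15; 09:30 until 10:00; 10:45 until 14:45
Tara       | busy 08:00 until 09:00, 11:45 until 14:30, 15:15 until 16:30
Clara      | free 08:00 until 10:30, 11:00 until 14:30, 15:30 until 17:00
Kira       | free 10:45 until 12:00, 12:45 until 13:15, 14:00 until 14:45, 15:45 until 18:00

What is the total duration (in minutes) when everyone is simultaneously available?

Yara free: 11:30-12:45, 13:15-14:00, 14:30-15:45.
Jamal free: 08:15-10:00, 10:30-11:15, 11:45-14:30.
Luca free: 08:45-09:15, 09:30-10:00, 10:45-14:45.
Tara free: 09:00-11:45, 14:30-15:15, 16:30-18:00 (invert busy blocks within the working day).
Clara free: 08:00-10:30, 11:00-14:30, 15:30-17:00.
Kira free: 10:45-12:00, 12:45-13:15, 14:00-14:45, 15:45-18:00.
Yara ∩ Jamal: 11:45-12:45, 13:15-14:00.
Yara ∩ Jamal ∩ Luca: 11:45-12:45, 13:15-14:00.
Yara ∩ Jamal ∩ Luca ∩ Tara: ∅.
Yara ∩ Jamal ∩ Luca ∩ Tara ∩ Clara: ∅.
Yara ∩ Jamal ∩ Luca ∩ Tara ∩ Clara ∩ Kira: ∅.
There is no time when everyone is free.
There is no common window, so the total is 0 minutes.

0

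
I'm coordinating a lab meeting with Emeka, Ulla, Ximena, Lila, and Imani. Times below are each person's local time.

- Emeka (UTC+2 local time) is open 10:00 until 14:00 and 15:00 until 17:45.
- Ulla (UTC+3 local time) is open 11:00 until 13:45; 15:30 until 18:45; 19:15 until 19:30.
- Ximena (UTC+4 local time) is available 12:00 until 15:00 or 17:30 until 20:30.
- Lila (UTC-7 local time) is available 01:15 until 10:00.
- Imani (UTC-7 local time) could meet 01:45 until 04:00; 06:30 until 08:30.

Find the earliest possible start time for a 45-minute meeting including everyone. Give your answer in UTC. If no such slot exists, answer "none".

Emeka in UTC: 08:00-12:00, 13:00-15:45 (subtract 2h to convert from UTC+2).
Ulla in UTC: 08:00-10:45, 12:30-15:45, 16:15-16:30 (subtract 3h to convert from UTC+3).
Ximena in UTC: 08:00-11:00, 13:30-16:30 (subtract 4h to convert from UTC+4).
Lila in UTC: 08:15-17:00 (add 7h to convert from UTC-7).
Imani in UTC: 08:45-11:00, 13:30-15:30 (add 7h to convert from UTC-7).
Emeka ∩ Ulla: 08:00-10:45, 13:00-15:45.
Emeka ∩ Ulla ∩ Ximena: 08:00-10:45, 13:30-15:45.
Emeka ∩ Ulla ∩ Ximena ∩ Lila: 08:15-10:45, 13:30-15:45.
Emeka ∩ Ulla ∩ Ximena ∩ Lila ∩ Imani: 08:45-10:45, 13:30-15:30.
The first common window of at least 45 minutes is 08:45-10:45, so the earliest start is 08:45.

08:45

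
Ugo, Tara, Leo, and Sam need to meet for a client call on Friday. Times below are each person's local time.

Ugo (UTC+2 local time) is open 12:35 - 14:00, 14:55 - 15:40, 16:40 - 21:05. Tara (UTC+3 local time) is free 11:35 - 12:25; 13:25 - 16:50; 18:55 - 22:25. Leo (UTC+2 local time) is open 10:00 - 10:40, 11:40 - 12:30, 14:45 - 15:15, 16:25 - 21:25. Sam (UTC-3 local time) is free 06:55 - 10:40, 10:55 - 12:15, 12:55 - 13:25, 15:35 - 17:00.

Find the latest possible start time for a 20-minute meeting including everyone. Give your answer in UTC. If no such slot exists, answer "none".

Ugo in UTC: 10:35-12:00, 12:55-13:40, 14:40-19:05 (subtract 2h to convert from UTC+2).
Tara in UTC: 08:35-09:25, 10:25-13:50, 15:55-19:25 (subtract 3h to convert from UTC+3).
Leo in UTC: 08:00-08:40, 09:40-10:30, 12:45-13:15, 14:25-19:25 (subtract 2h to convert from UTC+2).
Sam in UTC: 09:55-13:40, 13:55-15:15, 15:55-16:25, 18:35-20:00 (add 3h to convert from UTC-3).
Ugo ∩ Tara: 10:35-12:00, 12:55-13:40, 15:55-19:05.
Ugo ∩ Tara ∩ Leo: 12:55-13:15, 15:55-19:05.
Ugo ∩ Tara ∩ Leo ∩ Sam: 12:55-13:15, 15:55-16:25, 18:35-19:05.
The last common window of at least 20 minutes is 18:35-19:05; a 20-minute meeting can start as late as 18:45 and still end by 19:05.

18:45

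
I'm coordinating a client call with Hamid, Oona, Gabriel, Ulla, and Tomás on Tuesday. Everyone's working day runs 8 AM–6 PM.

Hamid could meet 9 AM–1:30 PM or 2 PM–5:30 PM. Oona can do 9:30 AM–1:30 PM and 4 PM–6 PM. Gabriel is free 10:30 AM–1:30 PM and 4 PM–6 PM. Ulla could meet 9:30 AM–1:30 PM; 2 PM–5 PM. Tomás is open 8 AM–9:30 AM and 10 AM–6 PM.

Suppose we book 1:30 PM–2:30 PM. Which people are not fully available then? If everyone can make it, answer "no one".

Gabriel, Hamid, Oona, Ulla

Hamid: not fully free for 13:30-14:30. Oona: not fully free for 13:30-14:30. Gabriel: not fully free for 13:30-14:30. Ulla: not fully free for 13:30-14:30. Tomás: free for 13:30-14:30.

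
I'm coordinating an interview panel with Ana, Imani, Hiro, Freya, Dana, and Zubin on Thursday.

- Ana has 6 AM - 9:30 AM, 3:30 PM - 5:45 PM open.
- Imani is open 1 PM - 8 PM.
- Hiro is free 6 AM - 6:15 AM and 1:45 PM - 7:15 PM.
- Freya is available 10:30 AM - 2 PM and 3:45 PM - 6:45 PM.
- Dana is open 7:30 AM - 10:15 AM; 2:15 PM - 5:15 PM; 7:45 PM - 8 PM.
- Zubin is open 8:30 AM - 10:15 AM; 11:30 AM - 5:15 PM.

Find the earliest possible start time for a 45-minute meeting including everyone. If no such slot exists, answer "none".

Ana ∩ Imani: 15:30-17:45.
Ana ∩ Imani ∩ Hiro: 15:30-17:45.
Ana ∩ Imani ∩ Hiro ∩ Freya: 15:45-17:45.
Ana ∩ Imani ∩ Hiro ∩ Freya ∩ Dana: 15:45-17:15.
Ana ∩ Imani ∩ Hiro ∩ Freya ∩ Dana ∩ Zubin: 15:45-17:15.
So the common availability across everyone is 15:45-17:15.
The first common window of at least 45 minutes is 15:45-17:15, so the earliest start is 15:45.

15:45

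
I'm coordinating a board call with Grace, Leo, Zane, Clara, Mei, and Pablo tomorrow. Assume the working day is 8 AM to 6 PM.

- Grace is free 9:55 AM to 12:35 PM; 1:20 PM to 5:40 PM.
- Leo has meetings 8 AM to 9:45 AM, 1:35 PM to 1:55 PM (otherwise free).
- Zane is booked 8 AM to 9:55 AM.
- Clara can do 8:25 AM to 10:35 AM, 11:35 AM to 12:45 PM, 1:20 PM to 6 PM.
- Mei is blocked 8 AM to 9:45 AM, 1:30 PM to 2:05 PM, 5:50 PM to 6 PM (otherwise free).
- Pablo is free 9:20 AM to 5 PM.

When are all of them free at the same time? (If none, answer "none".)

Grace free: 09:55-12:35, 13:20-17:40.
Leo free: 09:45-13:35, 13:55-18:00 (invert busy blocks within the working day).
Zane free: 09:55-18:00 (invert busy blocks within the working day).
Clara free: 08:25-10:35, 11:35-12:45, 13:20-18:00.
Mei free: 09:45-13:30, 14:05-17:50 (invert busy blocks within the working day).
Pablo free: 09:20-17:00.
Grace ∩ Leo: 09:55-12:35, 13:20-13:35, 13:55-17:40.
Grace ∩ Leo ∩ Zane: 09:55-12:35, 13:20-13:35, 13:55-17:40.
Grace ∩ Leo ∩ Zane ∩ Clara: 09:55-10:35, 11:35-12:35, 13:20-13:35, 13:55-17:40.
Grace ∩ Leo ∩ Zane ∩ Clara ∩ Mei: 09:55-10:35, 11:35-12:35, 13:20-13:30, 14:05-17:40.
Grace ∩ Leo ∩ Zane ∩ Clara ∩ Mei ∩ Pablo: 09:55-10:35, 11:35-12:35, 13:20-13:30, 14:05-17:00.
Those are the intersection windows.

09:55-10:35, 11:35-12:35, 13:20-13:30, 14:05-17:00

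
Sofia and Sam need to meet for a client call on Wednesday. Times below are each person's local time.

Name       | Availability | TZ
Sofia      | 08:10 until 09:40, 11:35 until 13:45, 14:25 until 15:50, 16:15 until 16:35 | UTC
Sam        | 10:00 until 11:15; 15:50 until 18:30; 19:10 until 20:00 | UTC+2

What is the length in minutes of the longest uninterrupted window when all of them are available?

Sofia in UTC: 08:10-09:40, 11:35-13:45, 14:25-15:50, 16:15-16:35.
Sam in UTC: 08:00-09:15, 13:50-16:30, 17:10-18:00 (subtract 2h to convert from UTC+2).
Sofia ∩ Sam: 08:10-09:15, 14:25-15:50, 16:15-16:30.
The longest is 14:25-15:50 at 85 minutes.

85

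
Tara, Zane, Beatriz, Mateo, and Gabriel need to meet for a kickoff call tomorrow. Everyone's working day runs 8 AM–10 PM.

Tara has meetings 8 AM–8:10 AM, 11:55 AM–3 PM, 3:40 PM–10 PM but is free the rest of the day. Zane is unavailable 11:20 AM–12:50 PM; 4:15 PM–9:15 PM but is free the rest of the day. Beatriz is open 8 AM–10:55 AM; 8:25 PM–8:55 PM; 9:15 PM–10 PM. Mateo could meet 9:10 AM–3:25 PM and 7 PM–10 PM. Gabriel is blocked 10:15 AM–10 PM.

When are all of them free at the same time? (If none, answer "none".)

Tara free: 08:10-11:55, 15:00-15:40 (invert busy blocks within the working day).
Zane free: 08:00-11:20, 12:50-16:15, 21:15-22:00 (invert busy blocks within the working day).
Beatriz free: 08:00-10:55, 20:25-20:55, 21:15-22:00.
Mateo free: 09:10-15:25, 19:00-22:00.
Gabriel free: 08:00-10:15 (invert busy blocks within the working day).
Tara ∩ Zane: 08:10-11:20, 15:00-15:40.
Tara ∩ Zane ∩ Beatriz: 08:10-10:55.
Tara ∩ Zane ∩ Beatriz ∩ Mateo: 09:10-10:55.
Tara ∩ Zane ∩ Beatriz ∩ Mateo ∩ Gabriel: 09:10-10:15.
So the common availability across everyone is 09:10-10:15.

09:10-10:15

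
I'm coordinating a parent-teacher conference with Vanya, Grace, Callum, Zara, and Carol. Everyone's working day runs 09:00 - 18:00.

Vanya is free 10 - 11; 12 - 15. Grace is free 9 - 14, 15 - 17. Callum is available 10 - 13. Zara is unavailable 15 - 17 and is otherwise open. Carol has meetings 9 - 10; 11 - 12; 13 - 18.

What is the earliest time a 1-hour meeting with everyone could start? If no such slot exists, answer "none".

10:00

Vanya free: 10:00-11:00, 12:00-15:00.
Grace free: 09:00-14:00, 15:00-17:00.
Callum free: 10:00-13:00.
Zara free: 09:00-15:00, 17:00-18:00 (invert busy blocks within the working day).
Carol free: 10:00-11:00, 12:00-13:00 (invert busy blocks within the working day).
Vanya ∩ Grace: 10:00-11:00, 12:00-14:00.
Vanya ∩ Grace ∩ Callum: 10:00-11:00, 12:00-13:00.
Vanya ∩ Grace ∩ Callum ∩ Zara: 10:00-11:00, 12:00-13:00.
Vanya ∩ Grace ∩ Callum ∩ Zara ∩ Carol: 10:00-11:00, 12:00-13:00.
Those are the intersection windows.
The first common window of at least 60 minutes is 10:00-11:00, so the earliest start is 10:00.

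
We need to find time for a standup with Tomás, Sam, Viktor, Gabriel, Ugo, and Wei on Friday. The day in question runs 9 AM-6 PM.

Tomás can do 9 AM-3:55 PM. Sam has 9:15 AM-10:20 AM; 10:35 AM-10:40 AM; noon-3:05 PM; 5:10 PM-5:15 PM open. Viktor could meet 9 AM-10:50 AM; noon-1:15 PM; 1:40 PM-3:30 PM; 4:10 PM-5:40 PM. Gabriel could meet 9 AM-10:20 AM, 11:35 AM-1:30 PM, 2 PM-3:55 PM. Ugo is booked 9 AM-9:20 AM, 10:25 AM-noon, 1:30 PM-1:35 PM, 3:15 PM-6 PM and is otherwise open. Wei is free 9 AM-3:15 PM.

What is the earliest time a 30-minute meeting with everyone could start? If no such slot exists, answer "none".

09:20

Tomás free: 09:00-15:55.
Sam free: 09:15-10:20, 10:35-10:40, 12:00-15:05, 17:10-17:15.
Viktor free: 09:00-10:50, 12:00-13:15, 13:40-15:30, 16:10-17:40.
Gabriel free: 09:00-10:20, 11:35-13:30, 14:00-15:55.
Ugo free: 09:20-10:25, 12:00-13:30, 13:35-15:15 (invert busy blocks within the working day).
Wei free: 09:00-15:15.
Tomás ∩ Sam: 09:15-10:20, 10:35-10:40, 12:00-15:05.
Tomás ∩ Sam ∩ Viktor: 09:15-10:20, 10:35-10:40, 12:00-13:15, 13:40-15:05.
Tomás ∩ Sam ∩ Viktor ∩ Gabriel: 09:15-10:20, 12:00-13:15, 14:00-15:05.
Tomás ∩ Sam ∩ Viktor ∩ Gabriel ∩ Ugo: 09:20-10:20, 12:00-13:15, 14:00-15:05.
Tomás ∩ Sam ∩ Viktor ∩ Gabriel ∩ Ugo ∩ Wei: 09:20-10:20, 12:00-13:15, 14:00-15:05.
The first common window of at least 30 minutes is 09:20-10:20, so the earliest start is 09:20.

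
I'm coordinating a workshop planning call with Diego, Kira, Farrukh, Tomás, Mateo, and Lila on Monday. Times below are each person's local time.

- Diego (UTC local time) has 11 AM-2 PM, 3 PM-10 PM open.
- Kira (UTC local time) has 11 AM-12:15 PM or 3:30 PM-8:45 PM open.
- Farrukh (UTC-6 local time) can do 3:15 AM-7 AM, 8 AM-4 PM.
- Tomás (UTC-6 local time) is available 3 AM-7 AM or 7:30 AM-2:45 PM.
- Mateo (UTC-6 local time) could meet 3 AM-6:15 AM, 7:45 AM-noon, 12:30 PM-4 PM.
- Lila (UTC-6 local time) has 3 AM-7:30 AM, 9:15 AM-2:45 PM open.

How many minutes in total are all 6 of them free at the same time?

360

Diego in UTC: 11:00-14:00, 15:00-22:00.
Kira in UTC: 11:00-12:15, 15:30-20:45.
Farrukh in UTC: 09:15-13:00, 14:00-22:00 (add 6h to convert from UTC-6).
Tomás in UTC: 09:00-13:00, 13:30-20:45 (add 6h to convert from UTC-6).
Mateo in UTC: 09:00-12:15, 13:45-18:00, 18:30-22:00 (add 6h to convert from UTC-6).
Lila in UTC: 09:00-13:30, 15:15-20:45 (add 6h to convert from UTC-6).
Diego ∩ Kira: 11:00-12:15, 15:30-20:45.
Diego ∩ Kira ∩ Farrukh: 11:00-12:15, 15:30-20:45.
Diego ∩ Kira ∩ Farrukh ∩ Tomás: 11:00-12:15, 15:30-20:45.
Diego ∩ Kira ∩ Farrukh ∩ Tomás ∩ Mateo: 11:00-12:15, 15:30-18:00, 18:30-20:45.
Diego ∩ Kira ∩ Farrukh ∩ Tomás ∩ Mateo ∩ Lila: 11:00-12:15, 15:30-18:00, 18:30-20:45.
Summing the common windows: 75 + 150 + 135 = 360 minutes.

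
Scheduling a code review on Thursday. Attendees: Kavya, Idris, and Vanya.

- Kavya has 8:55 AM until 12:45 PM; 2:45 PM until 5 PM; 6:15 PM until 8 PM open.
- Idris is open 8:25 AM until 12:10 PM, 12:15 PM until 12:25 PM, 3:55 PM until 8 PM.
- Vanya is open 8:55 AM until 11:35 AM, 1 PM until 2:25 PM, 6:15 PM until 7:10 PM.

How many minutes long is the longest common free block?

Kavya ∩ Idris: 08:55-12:10, 12:15-12:25, 15:55-17:00, 18:15-20:00.
Kavya ∩ Idris ∩ Vanya: 08:55-11:35, 18:15-19:10.
So the common availability across everyone is 08:55-11:35, 18:15-19:10.
The longest is 08:55-11:35 at 160 minutes.

160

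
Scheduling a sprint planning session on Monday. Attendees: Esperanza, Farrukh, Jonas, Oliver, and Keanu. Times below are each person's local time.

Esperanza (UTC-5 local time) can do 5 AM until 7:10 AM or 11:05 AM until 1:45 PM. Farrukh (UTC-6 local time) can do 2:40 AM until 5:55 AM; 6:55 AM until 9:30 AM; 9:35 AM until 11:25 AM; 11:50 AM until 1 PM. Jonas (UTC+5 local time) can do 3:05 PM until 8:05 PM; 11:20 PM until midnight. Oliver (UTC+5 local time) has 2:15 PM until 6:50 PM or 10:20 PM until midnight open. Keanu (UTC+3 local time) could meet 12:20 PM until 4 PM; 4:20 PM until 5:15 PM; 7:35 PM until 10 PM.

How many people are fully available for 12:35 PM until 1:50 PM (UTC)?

2

Esperanza in UTC: 10:00-12:10, 16:05-18:45 (add 5h to convert from UTC-5).
Farrukh in UTC: 08:40-11:55, 12:55-15:30, 15:35-17:25, 17:50-19:00 (add 6h to convert from UTC-6).
Jonas in UTC: 10:05-15:05, 18:20-19:00 (subtract 5h to convert from UTC+5).
Oliver in UTC: 09:15-13:50, 17:20-19:00 (subtract 5h to convert from UTC+5).
Keanu in UTC: 09:20-13:00, 13:20-14:15, 16:35-19:00 (subtract 3h to convert from UTC+3).
Jonas and Oliver can make the full 12:35-13:50 slot — that's 2.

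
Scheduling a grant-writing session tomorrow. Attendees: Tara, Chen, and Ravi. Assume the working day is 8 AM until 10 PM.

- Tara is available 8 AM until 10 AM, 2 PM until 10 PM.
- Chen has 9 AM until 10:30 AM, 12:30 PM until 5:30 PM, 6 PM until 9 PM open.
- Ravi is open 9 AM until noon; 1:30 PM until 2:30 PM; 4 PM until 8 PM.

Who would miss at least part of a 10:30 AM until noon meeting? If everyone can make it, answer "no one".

Chen, Tara

Tara: not fully free for 10:30-12:00. Chen: not fully free for 10:30-12:00. Ravi: free for 10:30-12:00.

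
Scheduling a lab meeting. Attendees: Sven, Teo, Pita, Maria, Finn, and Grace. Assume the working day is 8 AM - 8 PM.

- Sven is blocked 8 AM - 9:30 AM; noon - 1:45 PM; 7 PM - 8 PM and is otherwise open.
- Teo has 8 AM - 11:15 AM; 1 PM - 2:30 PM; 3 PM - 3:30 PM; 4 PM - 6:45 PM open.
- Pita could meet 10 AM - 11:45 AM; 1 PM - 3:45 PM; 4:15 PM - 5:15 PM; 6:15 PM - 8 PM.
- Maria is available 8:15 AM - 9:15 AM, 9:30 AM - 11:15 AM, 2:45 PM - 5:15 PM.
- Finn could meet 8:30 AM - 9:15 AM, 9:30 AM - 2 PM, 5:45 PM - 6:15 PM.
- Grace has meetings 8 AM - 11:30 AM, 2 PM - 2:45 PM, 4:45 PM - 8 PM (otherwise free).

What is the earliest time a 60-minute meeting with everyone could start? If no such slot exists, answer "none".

Sven free: 09:30-12:00, 13:45-19:00 (invert busy blocks within the working day).
Teo free: 08:00-11:15, 13:00-14:30, 15:00-15:30, 16:00-18:45.
Pita free: 10:00-11:45, 13:00-15:45, 16:15-17:15, 18:15-20:00.
Maria free: 08:15-09:15, 09:30-11:15, 14:45-17:15.
Finn free: 08:30-09:15, 09:30-14:00, 17:45-18:15.
Grace free: 11:30-14:00, 14:45-16:45 (invert busy blocks within the working day).
Sven ∩ Teo: 09:30-11:15, 13:45-14:30, 15:00-15:30, 16:00-18:45.
Sven ∩ Teo ∩ Pita: 10:00-11:15, 13:45-14:30, 15:00-15:30, 16:15-17:15, 18:15-18:45.
Sven ∩ Teo ∩ Pita ∩ Maria: 10:00-11:15, 15:00-15:30, 16:15-17:15.
Sven ∩ Teo ∩ Pita ∩ Maria ∩ Finn: 10:00-11:15.
Sven ∩ Teo ∩ Pita ∩ Maria ∩ Finn ∩ Grace: ∅.
There is no time when everyone is free.
No common window is at least 60 minutes long.

none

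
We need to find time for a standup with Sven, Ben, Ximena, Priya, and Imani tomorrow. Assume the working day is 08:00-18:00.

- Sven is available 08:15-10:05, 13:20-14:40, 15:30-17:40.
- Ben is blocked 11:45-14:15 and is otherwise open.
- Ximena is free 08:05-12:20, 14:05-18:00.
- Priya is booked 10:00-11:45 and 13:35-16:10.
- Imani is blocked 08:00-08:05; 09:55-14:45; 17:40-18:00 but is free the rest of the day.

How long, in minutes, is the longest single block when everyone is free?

Sven free: 08:15-10:05, 13:20-14:40, 15:30-17:40.
Ben free: 08:00-11:45, 14:15-18:00 (invert busy blocks within the working day).
Ximena free: 08:05-12:20, 14:05-18:00.
Priya free: 08:00-10:00, 11:45-13:35, 16:10-18:00 (invert busy blocks within the working day).
Imani free: 08:05-09:55, 14:45-17:40 (invert busy blocks within the working day).
Sven ∩ Ben: 08:15-10:05, 14:15-14:40, 15:30-17:40.
Sven ∩ Ben ∩ Ximena: 08:15-10:05, 14:15-14:40, 15:30-17:40.
Sven ∩ Ben ∩ Ximena ∩ Priya: 08:15-10:00, 16:10-17:40.
Sven ∩ Ben ∩ Ximena ∩ Priya ∩ Imani: 08:15-09:55, 16:10-17:40.
The longest is 08:15-09:55 at 100 minutes.

100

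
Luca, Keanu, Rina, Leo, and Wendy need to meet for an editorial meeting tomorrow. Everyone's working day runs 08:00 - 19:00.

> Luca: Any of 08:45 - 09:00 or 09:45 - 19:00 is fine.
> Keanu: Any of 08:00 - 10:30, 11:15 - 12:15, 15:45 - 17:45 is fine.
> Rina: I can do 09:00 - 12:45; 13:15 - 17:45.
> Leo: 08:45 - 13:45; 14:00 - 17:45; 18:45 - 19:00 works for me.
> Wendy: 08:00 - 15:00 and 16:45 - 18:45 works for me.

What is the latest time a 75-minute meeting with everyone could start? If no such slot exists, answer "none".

none

Luca ∩ Keanu: 08:45-09:00, 09:45-10:30, 11:15-12:15, 15:45-17:45.
Luca ∩ Keanu ∩ Rina: 09:45-10:30, 11:15-12:15, 15:45-17:45.
Luca ∩ Keanu ∩ Rina ∩ Leo: 09:45-10:30, 11:15-12:15, 15:45-17:45.
Luca ∩ Keanu ∩ Rina ∩ Leo ∩ Wendy: 09:45-10:30, 11:15-12:15, 16:45-17:45.
No common window is at least 75 minutes long.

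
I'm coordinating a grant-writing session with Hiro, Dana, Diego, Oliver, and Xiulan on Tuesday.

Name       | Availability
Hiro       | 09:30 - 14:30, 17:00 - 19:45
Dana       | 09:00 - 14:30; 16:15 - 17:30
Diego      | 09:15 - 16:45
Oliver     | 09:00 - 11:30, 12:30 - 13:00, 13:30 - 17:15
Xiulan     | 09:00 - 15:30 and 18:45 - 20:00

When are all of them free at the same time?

09:30-11:30, 12:30-13:00, 13:30-14:30

Hiro ∩ Dana: 09:30-14:30, 17:00-17:30.
Hiro ∩ Dana ∩ Diego: 09:30-14:30.
Hiro ∩ Dana ∩ Diego ∩ Oliver: 09:30-11:30, 12:30-13:00, 13:30-14:30.
Hiro ∩ Dana ∩ Diego ∩ Oliver ∩ Xiulan: 09:30-11:30, 12:30-13:00, 13:30-14:30.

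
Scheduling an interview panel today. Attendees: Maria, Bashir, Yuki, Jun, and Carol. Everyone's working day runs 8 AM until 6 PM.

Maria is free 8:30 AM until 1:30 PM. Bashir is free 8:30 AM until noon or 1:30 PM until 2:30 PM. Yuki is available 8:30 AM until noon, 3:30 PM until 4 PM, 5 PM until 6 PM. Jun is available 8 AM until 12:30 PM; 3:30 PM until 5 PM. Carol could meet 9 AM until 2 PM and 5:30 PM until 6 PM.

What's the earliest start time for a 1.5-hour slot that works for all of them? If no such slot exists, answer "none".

Maria ∩ Bashir: 08:30-12:00.
Maria ∩ Bashir ∩ Yuki: 08:30-12:00.
Maria ∩ Bashir ∩ Yuki ∩ Jun: 08:30-12:00.
Maria ∩ Bashir ∩ Yuki ∩ Jun ∩ Carol: 09:00-12:00.
So the common availability across everyone is 09:00-12:00.
The first common window of at least 90 minutes is 09:00-12:00, so the earliest start is 09:00.

09:00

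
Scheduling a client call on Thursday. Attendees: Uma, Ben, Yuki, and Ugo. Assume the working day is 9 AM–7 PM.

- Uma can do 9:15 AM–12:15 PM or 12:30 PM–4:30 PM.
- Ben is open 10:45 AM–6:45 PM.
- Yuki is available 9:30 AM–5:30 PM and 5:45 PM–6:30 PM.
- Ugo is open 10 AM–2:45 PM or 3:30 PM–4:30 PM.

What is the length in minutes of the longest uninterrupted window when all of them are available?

Uma ∩ Ben: 10:45-12:15, 12:30-16:30.
Uma ∩ Ben ∩ Yuki: 10:45-12:15, 12:30-16:30.
Uma ∩ Ben ∩ Yuki ∩ Ugo: 10:45-12:15, 12:30-14:45, 15:30-16:30.
The longest is 12:30-14:45 at 135 minutes.

135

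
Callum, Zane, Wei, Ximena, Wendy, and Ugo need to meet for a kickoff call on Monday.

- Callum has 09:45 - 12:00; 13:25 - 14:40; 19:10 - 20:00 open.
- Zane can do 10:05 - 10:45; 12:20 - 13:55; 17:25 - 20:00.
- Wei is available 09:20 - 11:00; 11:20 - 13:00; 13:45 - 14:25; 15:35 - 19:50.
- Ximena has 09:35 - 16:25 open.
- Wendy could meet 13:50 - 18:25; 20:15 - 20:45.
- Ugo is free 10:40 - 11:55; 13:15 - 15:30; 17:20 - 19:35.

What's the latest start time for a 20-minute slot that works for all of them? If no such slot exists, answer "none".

Callum ∩ Zane: 10:05-10:45, 13:25-13:55, 19:10-20:00.
Callum ∩ Zane ∩ Wei: 10:05-10:45, 13:45-13:55, 19:10-19:50.
Callum ∩ Zane ∩ Wei ∩ Ximena: 10:05-10:45, 13:45-13:55.
Callum ∩ Zane ∩ Wei ∩ Ximena ∩ Wendy: 13:50-13:55.
Callum ∩ Zane ∩ Wei ∩ Ximena ∩ Wendy ∩ Ugo: 13:50-13:55.
No common window is at least 20 minutes long.

none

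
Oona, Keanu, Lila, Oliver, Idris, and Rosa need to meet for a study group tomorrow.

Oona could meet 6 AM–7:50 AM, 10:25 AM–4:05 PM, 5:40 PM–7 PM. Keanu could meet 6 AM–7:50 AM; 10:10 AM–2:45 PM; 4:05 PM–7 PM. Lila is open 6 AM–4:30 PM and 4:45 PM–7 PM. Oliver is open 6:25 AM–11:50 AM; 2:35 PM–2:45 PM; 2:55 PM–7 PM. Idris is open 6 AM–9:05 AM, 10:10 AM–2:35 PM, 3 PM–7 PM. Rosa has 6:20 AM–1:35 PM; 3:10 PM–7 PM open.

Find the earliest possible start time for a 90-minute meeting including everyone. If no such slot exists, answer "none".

Oona ∩ Keanu: 06:00-07:50, 10:25-14:45, 17:40-19:00.
Oona ∩ Keanu ∩ Lila: 06:00-07:50, 10:25-14:45, 17:40-19:00.
Oona ∩ Keanu ∩ Lila ∩ Oliver: 06:25-07:50, 10:25-11:50, 14:35-14:45, 17:40-19:00.
Oona ∩ Keanu ∩ Lila ∩ Oliver ∩ Idris: 06:25-07:50, 10:25-11:50, 17:40-19:00.
Oona ∩ Keanu ∩ Lila ∩ Oliver ∩ Idris ∩ Rosa: 06:25-07:50, 10:25-11:50, 17:40-19:00.
No common window is at least 90 minutes long.

none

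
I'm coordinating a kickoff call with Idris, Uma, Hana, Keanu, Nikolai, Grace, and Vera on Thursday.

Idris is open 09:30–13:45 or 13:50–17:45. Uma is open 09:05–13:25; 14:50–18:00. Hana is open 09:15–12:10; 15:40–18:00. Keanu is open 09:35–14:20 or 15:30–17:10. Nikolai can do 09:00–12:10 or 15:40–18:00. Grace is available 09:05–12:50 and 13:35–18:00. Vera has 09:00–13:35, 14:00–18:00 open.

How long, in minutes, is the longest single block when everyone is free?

155

Idris ∩ Uma: 09:30-13:25, 14:50-17:45.
Idris ∩ Uma ∩ Hana: 09:30-12:10, 15:40-17:45.
Idris ∩ Uma ∩ Hana ∩ Keanu: 09:35-12:10, 15:40-17:10.
Idris ∩ Uma ∩ Hana ∩ Keanu ∩ Nikolai: 09:35-12:10, 15:40-17:10.
Idris ∩ Uma ∩ Hana ∩ Keanu ∩ Nikolai ∩ Grace: 09:35-12:10, 15:40-17:10.
Idris ∩ Uma ∩ Hana ∩ Keanu ∩ Nikolai ∩ Grace ∩ Vera: 09:35-12:10, 15:40-17:10.
The longest is 09:35-12:10 at 155 minutes.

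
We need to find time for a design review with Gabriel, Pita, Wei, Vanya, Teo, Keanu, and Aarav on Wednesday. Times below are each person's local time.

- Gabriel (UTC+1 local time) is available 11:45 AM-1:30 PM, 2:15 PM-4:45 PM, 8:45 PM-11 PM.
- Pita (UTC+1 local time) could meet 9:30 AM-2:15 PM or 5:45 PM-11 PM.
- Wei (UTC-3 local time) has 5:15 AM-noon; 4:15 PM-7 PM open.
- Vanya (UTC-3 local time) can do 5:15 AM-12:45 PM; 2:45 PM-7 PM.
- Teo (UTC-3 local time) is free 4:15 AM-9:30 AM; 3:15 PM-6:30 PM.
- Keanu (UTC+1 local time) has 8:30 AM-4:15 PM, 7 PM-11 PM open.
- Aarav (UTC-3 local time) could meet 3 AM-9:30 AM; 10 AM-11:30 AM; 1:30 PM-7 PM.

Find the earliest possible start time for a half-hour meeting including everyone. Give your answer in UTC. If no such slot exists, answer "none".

10:45

Gabriel in UTC: 10:45-12:30, 13:15-15:45, 19:45-22:00 (subtract 1h to convert from UTC+1).
Pita in UTC: 08:30-13:15, 16:45-22:00 (subtract 1h to convert from UTC+1).
Wei in UTC: 08:15-15:00, 19:15-22:00 (add 3h to convert from UTC-3).
Vanya in UTC: 08:15-15:45, 17:45-22:00 (add 3h to convert from UTC-3).
Teo in UTC: 07:15-12:30, 18:15-21:30 (add 3h to convert from UTC-3).
Keanu in UTC: 07:30-15:15, 18:00-22:00 (subtract 1h to convert from UTC+1).
Aarav in UTC: 06:00-12:30, 13:00-14:30, 16:30-22:00 (add 3h to convert from UTC-3).
Gabriel ∩ Pita: 10:45-12:30, 19:45-22:00.
Gabriel ∩ Pita ∩ Wei: 10:45-12:30, 19:45-22:00.
Gabriel ∩ Pita ∩ Wei ∩ Vanya: 10:45-12:30, 19:45-22:00.
Gabriel ∩ Pita ∩ Wei ∩ Vanya ∩ Teo: 10:45-12:30, 19:45-21:30.
Gabriel ∩ Pita ∩ Wei ∩ Vanya ∩ Teo ∩ Keanu: 10:45-12:30, 19:45-21:30.
Gabriel ∩ Pita ∩ Wei ∩ Vanya ∩ Teo ∩ Keanu ∩ Aarav: 10:45-12:30, 19:45-21:30.
The first common window of at least 30 minutes is 10:45-12:30, so the earliest start is 10:45.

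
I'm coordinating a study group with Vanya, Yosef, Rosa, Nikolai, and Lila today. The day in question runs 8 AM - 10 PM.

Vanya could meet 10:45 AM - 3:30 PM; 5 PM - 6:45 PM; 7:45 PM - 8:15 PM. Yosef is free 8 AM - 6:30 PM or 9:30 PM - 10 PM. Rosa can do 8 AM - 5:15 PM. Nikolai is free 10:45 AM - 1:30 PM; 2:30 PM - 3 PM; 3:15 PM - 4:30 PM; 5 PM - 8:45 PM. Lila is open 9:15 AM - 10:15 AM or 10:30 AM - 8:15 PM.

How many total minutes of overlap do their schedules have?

225

Vanya ∩ Yosef: 10:45-15:30, 17:00-18:30.
Vanya ∩ Yosef ∩ Rosa: 10:45-15:30, 17:00-17:15.
Vanya ∩ Yosef ∩ Rosa ∩ Nikolai: 10:45-13:30, 14:30-15:00, 15:15-15:30, 17:00-17:15.
Vanya ∩ Yosef ∩ Rosa ∩ Nikolai ∩ Lila: 10:45-13:30, 14:30-15:00, 15:15-15:30, 17:00-17:15.
Summing the common windows: 165 + 30 + 15 + 15 = 225 minutes.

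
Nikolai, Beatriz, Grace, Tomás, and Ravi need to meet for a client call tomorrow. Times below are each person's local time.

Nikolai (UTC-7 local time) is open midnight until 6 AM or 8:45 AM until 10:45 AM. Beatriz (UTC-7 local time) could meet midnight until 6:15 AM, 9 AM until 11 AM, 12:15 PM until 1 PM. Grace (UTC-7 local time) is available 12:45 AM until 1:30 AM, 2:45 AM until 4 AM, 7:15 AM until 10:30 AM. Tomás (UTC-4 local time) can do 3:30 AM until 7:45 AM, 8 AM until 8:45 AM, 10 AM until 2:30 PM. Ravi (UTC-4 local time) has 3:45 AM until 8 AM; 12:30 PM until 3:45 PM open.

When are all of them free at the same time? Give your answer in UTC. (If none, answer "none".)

07:45-08:30, 09:45-11:00, 16:30-17:30

Nikolai in UTC: 07:00-13:00, 15:45-17:45 (add 7h to convert from UTC-7).
Beatriz in UTC: 07:00-13:15, 16:00-18:00, 19:15-20:00 (add 7h to convert from UTC-7).
Grace in UTC: 07:45-08:30, 09:45-11:00, 14:15-17:30 (add 7h to convert from UTC-7).
Tomás in UTC: 07:30-11:45, 12:00-12:45, 14:00-18:30 (add 4h to convert from UTC-4).
Ravi in UTC: 07:45-12:00, 16:30-19:45 (add 4h to convert from UTC-4).
Nikolai ∩ Beatriz: 07:00-13:00, 16:00-17:45.
Nikolai ∩ Beatriz ∩ Grace: 07:45-08:30, 09:45-11:00, 16:00-17:30.
Nikolai ∩ Beatriz ∩ Grace ∩ Tomás: 07:45-08:30, 09:45-11:00, 16:00-17:30.
Nikolai ∩ Beatriz ∩ Grace ∩ Tomás ∩ Ravi: 07:45-08:30, 09:45-11:00, 16:30-17:30.
Those are the intersection windows.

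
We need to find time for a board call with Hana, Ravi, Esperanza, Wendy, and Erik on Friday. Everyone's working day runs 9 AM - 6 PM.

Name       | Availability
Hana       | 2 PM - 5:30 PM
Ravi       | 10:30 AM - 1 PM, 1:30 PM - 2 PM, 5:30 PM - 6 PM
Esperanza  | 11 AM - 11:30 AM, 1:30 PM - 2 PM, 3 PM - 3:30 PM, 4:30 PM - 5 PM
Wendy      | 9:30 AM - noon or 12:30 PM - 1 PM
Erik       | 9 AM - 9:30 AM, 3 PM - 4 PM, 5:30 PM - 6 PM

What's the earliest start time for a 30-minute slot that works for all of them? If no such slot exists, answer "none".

none

Hana ∩ Ravi: ∅.
Hana ∩ Ravi ∩ Esperanza: ∅.
Hana ∩ Ravi ∩ Esperanza ∩ Wendy: ∅.
Hana ∩ Ravi ∩ Esperanza ∩ Wendy ∩ Erik: ∅.
There is no time when everyone is free.
No common window is at least 30 minutes long.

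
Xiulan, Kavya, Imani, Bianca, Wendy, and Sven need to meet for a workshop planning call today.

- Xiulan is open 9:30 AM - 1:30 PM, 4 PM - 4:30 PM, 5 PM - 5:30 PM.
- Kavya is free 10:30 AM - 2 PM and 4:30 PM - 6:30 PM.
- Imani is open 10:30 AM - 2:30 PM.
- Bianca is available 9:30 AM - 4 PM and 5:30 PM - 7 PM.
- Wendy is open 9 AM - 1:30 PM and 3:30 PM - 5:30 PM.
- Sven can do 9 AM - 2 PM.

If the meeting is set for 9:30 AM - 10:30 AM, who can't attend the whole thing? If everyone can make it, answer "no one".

Imani, Kavya

Xiulan: free for 09:30-10:30. Kavya: not fully free for 09:30-10:30. Imani: not fully free for 09:30-10:30. Bianca: free for 09:30-10:30. Wendy: free for 09:30-10:30. Sven: free for 09:30-10:30.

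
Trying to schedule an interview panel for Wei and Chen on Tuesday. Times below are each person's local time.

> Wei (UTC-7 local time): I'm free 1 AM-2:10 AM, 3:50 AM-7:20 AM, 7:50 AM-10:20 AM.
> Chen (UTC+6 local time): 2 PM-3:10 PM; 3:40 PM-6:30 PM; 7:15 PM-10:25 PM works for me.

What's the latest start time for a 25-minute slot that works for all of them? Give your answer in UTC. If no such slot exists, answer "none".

16:00

Wei in UTC: 08:00-09:10, 10:50-14:20, 14:50-17:20 (add 7h to convert from UTC-7).
Chen in UTC: 08:00-09:10, 09:40-12:30, 13:15-16:25 (subtract 6h to convert from UTC+6).
Wei ∩ Chen: 08:00-09:10, 10:50-12:30, 13:15-14:20, 14:50-16:25.
The last common window of at least 25 minutes is 14:50-16:25; a 25-minute meeting can start as late as 16:00 and still end by 16:25.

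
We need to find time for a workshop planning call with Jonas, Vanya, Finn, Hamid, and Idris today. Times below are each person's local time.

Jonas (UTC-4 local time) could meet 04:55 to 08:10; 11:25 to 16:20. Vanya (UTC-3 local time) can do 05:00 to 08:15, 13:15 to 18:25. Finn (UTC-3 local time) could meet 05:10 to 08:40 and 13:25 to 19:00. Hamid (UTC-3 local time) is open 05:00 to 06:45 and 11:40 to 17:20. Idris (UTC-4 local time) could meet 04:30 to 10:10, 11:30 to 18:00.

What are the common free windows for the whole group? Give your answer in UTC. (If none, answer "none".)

08:55-09:45, 16:25-20:20

Jonas in UTC: 08:55-12:10, 15:25-20:20 (add 4h to convert from UTC-4).
Vanya in UTC: 08:00-11:15, 16:15-21:25 (add 3h to convert from UTC-3).
Finn in UTC: 08:10-11:40, 16:25-22:00 (add 3h to convert from UTC-3).
Hamid in UTC: 08:00-09:45, 14:40-20:20 (add 3h to convert from UTC-3).
Idris in UTC: 08:30-14:10, 15:30-22:00 (add 4h to convert from UTC-4).
Jonas ∩ Vanya: 08:55-11:15, 16:15-20:20.
Jonas ∩ Vanya ∩ Finn: 08:55-11:15, 16:25-20:20.
Jonas ∩ Vanya ∩ Finn ∩ Hamid: 08:55-09:45, 16:25-20:20.
Jonas ∩ Vanya ∩ Finn ∩ Hamid ∩ Idris: 08:55-09:45, 16:25-20:20.
Those are the intersection windows.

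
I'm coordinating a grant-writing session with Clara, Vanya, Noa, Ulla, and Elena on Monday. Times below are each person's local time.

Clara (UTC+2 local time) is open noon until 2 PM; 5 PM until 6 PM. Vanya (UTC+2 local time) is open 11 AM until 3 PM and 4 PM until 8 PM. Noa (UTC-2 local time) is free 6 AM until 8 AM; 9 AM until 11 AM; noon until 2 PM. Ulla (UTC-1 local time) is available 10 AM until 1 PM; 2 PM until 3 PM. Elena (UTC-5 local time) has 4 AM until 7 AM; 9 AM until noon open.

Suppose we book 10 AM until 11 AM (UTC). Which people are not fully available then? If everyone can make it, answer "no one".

Clara in UTC: 10:00-12:00, 15:00-16:00 (subtract 2h to convert from UTC+2).
Vanya in UTC: 09:00-13:00, 14:00-18:00 (subtract 2h to convert from UTC+2).
Noa in UTC: 08:00-10:00, 11:00-13:00, 14:00-16:00 (add 2h to convert from UTC-2).
Ulla in UTC: 11:00-14:00, 15:00-16:00 (add 1h to convert from UTC-1).
Elena in UTC: 09:00-12:00, 14:00-17:00 (add 5h to convert from UTC-5).
Clara: free for 10:00-11:00. Vanya: free for 10:00-11:00. Noa: not fully free for 10:00-11:00. Ulla: not fully free for 10:00-11:00. Elena: free for 10:00-11:00.

Noa, Ulla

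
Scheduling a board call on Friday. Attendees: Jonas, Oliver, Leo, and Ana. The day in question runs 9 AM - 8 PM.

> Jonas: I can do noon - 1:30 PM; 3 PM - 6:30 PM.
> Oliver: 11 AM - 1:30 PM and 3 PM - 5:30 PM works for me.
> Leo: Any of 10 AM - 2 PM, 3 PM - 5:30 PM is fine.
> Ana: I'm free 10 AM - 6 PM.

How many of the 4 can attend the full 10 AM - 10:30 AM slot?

2

Leo and Ana can make the full 10:00-10:30 slot — that's 2.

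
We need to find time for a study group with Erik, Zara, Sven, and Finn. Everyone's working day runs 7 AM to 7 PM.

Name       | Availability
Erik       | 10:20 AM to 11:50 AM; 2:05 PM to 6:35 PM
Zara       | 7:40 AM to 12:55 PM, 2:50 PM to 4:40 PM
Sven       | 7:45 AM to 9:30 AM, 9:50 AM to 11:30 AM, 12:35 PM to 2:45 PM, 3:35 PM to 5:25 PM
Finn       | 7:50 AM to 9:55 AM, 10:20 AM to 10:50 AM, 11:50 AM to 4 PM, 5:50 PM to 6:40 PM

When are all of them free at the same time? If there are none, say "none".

10:20-10:50, 15:35-16:00

Erik ∩ Zara: 10:20-11:50, 14:50-16:40.
Erik ∩ Zara ∩ Sven: 10:20-11:30, 15:35-16:40.
Erik ∩ Zara ∩ Sven ∩ Finn: 10:20-10:50, 15:35-16:00.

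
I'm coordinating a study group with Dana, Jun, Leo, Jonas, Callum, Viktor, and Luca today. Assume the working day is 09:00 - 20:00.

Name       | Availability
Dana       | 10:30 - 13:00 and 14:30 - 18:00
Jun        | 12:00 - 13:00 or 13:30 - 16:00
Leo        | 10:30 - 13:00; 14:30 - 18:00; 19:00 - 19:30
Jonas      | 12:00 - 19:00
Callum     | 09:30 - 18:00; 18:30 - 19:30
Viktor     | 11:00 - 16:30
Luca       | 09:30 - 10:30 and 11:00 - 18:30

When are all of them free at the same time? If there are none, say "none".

12:00-13:00, 14:30-16:00

Dana ∩ Jun: 12:00-13:00, 14:30-16:00.
Dana ∩ Jun ∩ Leo: 12:00-13:00, 14:30-16:00.
Dana ∩ Jun ∩ Leo ∩ Jonas: 12:00-13:00, 14:30-16:00.
Dana ∩ Jun ∩ Leo ∩ Jonas ∩ Callum: 12:00-13:00, 14:30-16:00.
Dana ∩ Jun ∩ Leo ∩ Jonas ∩ Callum ∩ Viktor: 12:00-13:00, 14:30-16:00.
Dana ∩ Jun ∩ Leo ∩ Jonas ∩ Callum ∩ Viktor ∩ Luca: 12:00-13:00, 14:30-16:00.
So the common availability across everyone is 12:00-13:00, 14:30-16:00.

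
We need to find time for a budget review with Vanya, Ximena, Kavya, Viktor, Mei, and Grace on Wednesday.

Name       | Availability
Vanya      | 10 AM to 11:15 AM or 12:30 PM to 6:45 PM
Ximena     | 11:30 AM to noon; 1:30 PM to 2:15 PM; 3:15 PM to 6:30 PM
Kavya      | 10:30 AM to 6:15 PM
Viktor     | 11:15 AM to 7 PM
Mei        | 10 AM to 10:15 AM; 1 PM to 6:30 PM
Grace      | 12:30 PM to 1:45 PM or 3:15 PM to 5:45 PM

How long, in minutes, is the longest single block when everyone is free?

150

Vanya ∩ Ximena: 13:30-14:15, 15:15-18:30.
Vanya ∩ Ximena ∩ Kavya: 13:30-14:15, 15:15-18:15.
Vanya ∩ Ximena ∩ Kavya ∩ Viktor: 13:30-14:15, 15:15-18:15.
Vanya ∩ Ximena ∩ Kavya ∩ Viktor ∩ Mei: 13:30-14:15, 15:15-18:15.
Vanya ∩ Ximena ∩ Kavya ∩ Viktor ∩ Mei ∩ Grace: 13:30-13:45, 15:15-17:45.
The longest is 15:15-17:45 at 150 minutes.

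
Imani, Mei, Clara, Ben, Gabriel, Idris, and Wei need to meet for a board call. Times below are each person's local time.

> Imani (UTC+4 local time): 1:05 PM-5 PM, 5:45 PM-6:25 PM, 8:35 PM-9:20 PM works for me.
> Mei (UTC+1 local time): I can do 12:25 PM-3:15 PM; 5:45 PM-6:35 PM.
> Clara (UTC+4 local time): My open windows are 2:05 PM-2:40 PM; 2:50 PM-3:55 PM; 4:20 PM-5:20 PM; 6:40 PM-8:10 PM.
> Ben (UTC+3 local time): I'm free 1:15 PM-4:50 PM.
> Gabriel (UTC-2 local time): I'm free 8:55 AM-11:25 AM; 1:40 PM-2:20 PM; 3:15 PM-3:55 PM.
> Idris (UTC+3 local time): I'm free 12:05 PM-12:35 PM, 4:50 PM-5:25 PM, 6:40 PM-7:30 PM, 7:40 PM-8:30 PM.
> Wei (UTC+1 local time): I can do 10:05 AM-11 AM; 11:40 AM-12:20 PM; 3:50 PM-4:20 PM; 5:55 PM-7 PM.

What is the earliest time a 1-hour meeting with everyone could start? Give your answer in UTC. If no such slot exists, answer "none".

none

Imani in UTC: 09:05-13:00, 13:45-14:25, 16:35-17:20 (subtract 4h to convert from UTC+4).
Mei in UTC: 11:25-14:15, 16:45-17:35 (subtract 1h to convert from UTC+1).
Clara in UTC: 10:05-10:40, 10:50-11:55, 12:20-13:20, 14:40-16:10 (subtract 4h to convert from UTC+4).
Ben in UTC: 10:15-13:50 (subtract 3h to convert from UTC+3).
Gabriel in UTC: 10:55-13:25, 15:40-16:20, 17:15-17:55 (add 2h to convert from UTC-2).
Idris in UTC: 09:05-09:35, 13:50-14:25, 15:40-16:30, 16:40-17:30 (subtract 3h to convert from UTC+3).
Wei in UTC: 09:05-10:00, 10:40-11:20, 14:50-15:20, 16:55-18:00 (subtract 1h to convert from UTC+1).
Imani ∩ Mei: 11:25-13:00, 13:45-14:15, 16:45-17:20.
Imani ∩ Mei ∩ Clara: 11:25-11:55, 12:20-13:00.
Imani ∩ Mei ∩ Clara ∩ Ben: 11:25-11:55, 12:20-13:00.
Imani ∩ Mei ∩ Clara ∩ Ben ∩ Gabriel: 11:25-11:55, 12:20-13:00.
Imani ∩ Mei ∩ Clara ∩ Ben ∩ Gabriel ∩ Idris: ∅.
Imani ∩ Mei ∩ Clara ∩ Ben ∩ Gabriel ∩ Idris ∩ Wei: ∅.
There is no time when everyone is free.
No common window is at least 60 minutes long.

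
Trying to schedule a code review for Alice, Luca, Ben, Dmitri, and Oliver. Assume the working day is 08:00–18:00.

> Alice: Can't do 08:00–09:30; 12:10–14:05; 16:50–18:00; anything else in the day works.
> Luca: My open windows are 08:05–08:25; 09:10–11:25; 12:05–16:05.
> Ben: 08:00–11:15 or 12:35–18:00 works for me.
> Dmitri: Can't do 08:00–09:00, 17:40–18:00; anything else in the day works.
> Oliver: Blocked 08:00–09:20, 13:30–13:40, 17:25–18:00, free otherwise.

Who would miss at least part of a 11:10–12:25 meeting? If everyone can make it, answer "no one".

Alice free: 09:30-12:10, 14:05-16:50 (invert busy blocks within the working day).
Luca free: 08:05-08:25, 09:10-11:25, 12:05-16:05.
Ben free: 08:00-11:15, 12:35-18:00.
Dmitri free: 09:00-17:40 (invert busy blocks within the working day).
Oliver free: 09:20-13:30, 13:40-17:25 (invert busy blocks within the working day).
Alice: not fully free for 11:10-12:25. Luca: not fully free for 11:10-12:25. Ben: not fully free for 11:10-12:25. Dmitri: free for 11:10-12:25. Oliver: free for 11:10-12:25.

Alice, Ben, Luca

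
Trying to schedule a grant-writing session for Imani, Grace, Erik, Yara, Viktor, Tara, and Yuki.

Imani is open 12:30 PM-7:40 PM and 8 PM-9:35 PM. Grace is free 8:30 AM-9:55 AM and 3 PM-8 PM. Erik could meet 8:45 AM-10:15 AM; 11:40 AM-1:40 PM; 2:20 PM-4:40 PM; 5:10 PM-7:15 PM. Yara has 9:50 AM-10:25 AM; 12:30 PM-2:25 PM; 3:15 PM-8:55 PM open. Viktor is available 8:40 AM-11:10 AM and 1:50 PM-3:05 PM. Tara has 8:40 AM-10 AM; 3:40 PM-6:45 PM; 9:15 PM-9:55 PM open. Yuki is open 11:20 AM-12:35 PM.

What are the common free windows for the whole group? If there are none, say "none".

none

Imani ∩ Grace: 15:00-19:40.
Imani ∩ Grace ∩ Erik: 15:00-16:40, 17:10-19:15.
Imani ∩ Grace ∩ Erik ∩ Yara: 15:15-16:40, 17:10-19:15.
Imani ∩ Grace ∩ Erik ∩ Yara ∩ Viktor: ∅.
Imani ∩ Grace ∩ Erik ∩ Yara ∩ Viktor ∩ Tara: ∅.
Imani ∩ Grace ∩ Erik ∩ Yara ∩ Viktor ∩ Tara ∩ Yuki: ∅.
There is no time when everyone is free.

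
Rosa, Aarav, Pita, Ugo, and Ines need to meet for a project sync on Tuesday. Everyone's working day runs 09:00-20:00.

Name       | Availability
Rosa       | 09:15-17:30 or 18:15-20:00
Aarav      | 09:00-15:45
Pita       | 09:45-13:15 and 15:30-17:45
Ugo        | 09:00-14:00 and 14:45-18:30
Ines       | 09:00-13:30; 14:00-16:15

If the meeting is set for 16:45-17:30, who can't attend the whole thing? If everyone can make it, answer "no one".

Aarav, Ines

Rosa: free for 16:45-17:30. Aarav: not fully free for 16:45-17:30. Pita: free for 16:45-17:30. Ugo: free for 16:45-17:30. Ines: not fully free for 16:45-17:30.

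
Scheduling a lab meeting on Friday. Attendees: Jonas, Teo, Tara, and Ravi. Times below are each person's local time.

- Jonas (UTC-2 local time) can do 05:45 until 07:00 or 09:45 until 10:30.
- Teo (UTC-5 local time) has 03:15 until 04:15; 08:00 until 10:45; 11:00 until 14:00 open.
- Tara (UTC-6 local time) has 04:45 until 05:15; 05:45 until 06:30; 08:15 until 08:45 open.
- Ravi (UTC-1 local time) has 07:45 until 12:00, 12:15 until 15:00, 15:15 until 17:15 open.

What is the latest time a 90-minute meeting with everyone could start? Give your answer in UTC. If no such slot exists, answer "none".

none

Jonas in UTC: 07:45-09:00, 11:45-12:30 (add 2h to convert from UTC-2).
Teo in UTC: 08:15-09:15, 13:00-15:45, 16:00-19:00 (add 5h to convert from UTC-5).
Tara in UTC: 10:45-11:15, 11:45-12:30, 14:15-14:45 (add 6h to convert from UTC-6).
Ravi in UTC: 08:45-13:00, 13:15-16:00, 16:15-18:15 (add 1h to convert from UTC-1).
Jonas ∩ Teo: 08:15-09:00.
Jonas ∩ Teo ∩ Tara: ∅.
Jonas ∩ Teo ∩ Tara ∩ Ravi: ∅.
There is no time when everyone is free.
No common window is at least 90 minutes long.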